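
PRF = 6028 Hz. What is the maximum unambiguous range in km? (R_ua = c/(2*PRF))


R_ua = 3e8 / (2 * 6028) = 24883.9 m = 24.9 km

24.9 km


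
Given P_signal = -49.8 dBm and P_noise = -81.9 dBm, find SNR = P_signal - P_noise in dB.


SNR = -49.8 - (-81.9) = 32.1 dB

32.1 dB


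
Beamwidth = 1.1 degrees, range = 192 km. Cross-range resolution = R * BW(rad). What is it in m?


BW_rad = 0.019198622
CR = 192000 * 0.019198622 = 3686.1 m

3686.1 m


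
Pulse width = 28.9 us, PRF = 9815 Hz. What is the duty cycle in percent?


DC = 28.9e-6 * 9815 * 100 = 28.37%

28.37%


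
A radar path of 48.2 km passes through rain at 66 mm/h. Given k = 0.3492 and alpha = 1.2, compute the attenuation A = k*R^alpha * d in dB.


gamma = 0.3492 * 66^1.2 = 53.275429 dB/km
A = 53.275429 * 48.2 = 2567.88 dB

2567.88 dB


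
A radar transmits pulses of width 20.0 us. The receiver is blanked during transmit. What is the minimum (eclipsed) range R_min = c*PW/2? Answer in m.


R_min = 3e8 * 20.0e-6 / 2 = 3000.0 m

3000.0 m


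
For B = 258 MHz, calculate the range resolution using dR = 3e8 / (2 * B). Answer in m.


dR = 3e8 / (2 * 258000000.0) = 0.58 m

0.58 m


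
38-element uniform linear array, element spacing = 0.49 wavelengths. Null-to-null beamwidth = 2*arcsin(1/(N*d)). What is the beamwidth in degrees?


1/(N*d) = 1/(38*0.49) = 0.053706
BW = 2*arcsin(0.053706) = 6.2 degrees

6.2 degrees


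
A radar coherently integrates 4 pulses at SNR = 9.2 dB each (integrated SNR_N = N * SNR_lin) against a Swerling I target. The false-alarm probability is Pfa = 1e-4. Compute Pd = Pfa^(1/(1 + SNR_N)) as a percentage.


SNR_lin = 10^(9.2/10) = 8.31764
SNR_N = 4 * 8.31764 = 33.27056
1/(1 + SNR_N) = 1/34.27056 = 0.0291796
Pd = (1e-4)^0.0291796 = 0.76433
Pd = 76.4%

76.4%


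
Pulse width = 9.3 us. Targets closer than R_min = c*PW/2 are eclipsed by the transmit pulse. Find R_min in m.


R_min = 3e8 * 9.3e-6 / 2 = 1395.0 m

1395.0 m


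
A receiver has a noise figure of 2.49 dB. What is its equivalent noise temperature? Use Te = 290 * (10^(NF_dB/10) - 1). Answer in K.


NF_lin = 10^(2.49/10) = 1.774189
Te = 290 * (1.774189 - 1) = 224.5 K

224.5 K


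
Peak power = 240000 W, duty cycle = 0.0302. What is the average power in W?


P_avg = 240000 * 0.0302 = 7248.0 W

7248.0 W


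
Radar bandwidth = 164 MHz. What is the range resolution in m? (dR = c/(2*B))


dR = 3e8 / (2 * 164000000.0) = 0.91 m

0.91 m


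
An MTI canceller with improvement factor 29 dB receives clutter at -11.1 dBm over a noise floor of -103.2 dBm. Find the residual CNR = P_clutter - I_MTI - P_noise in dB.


CNR = -11.1 - 29 - (-103.2) = 63.1 dB

63.1 dB


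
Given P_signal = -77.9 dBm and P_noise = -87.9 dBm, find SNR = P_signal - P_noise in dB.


SNR = -77.9 - (-87.9) = 10.0 dB

10.0 dB


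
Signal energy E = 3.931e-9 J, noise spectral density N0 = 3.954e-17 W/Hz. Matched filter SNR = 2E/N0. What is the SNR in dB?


SNR_lin = 2 * 3.931e-9 / 3.954e-17 = 1.988e8
SNR_dB = 10*log10(1.988e8) = 83.0 dB

83.0 dB


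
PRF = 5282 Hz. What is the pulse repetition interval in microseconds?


PRI = 1/5282 = 0.0001893222 s = 189.3 us

189.3 us


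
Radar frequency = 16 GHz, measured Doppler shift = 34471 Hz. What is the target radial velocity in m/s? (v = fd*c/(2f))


v = 34471 * 3e8 / (2 * 16000000000.0) = 323.2 m/s

323.2 m/s


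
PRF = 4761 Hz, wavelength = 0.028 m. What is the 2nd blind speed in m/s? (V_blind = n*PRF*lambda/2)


V_blind = 2 * 4761 * 0.028 / 2 = 133.3 m/s

133.3 m/s


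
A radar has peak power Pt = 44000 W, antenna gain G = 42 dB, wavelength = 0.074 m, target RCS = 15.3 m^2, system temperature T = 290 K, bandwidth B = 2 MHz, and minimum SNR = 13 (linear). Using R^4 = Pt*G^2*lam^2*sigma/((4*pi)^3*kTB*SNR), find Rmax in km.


G_lin = 10^(42/10) = 15848.931925
R^4 = 44000 * 15848.931925^2 * 0.074^2 * 15.3 / ((4*pi)^3 * 1.38e-23 * 290 * 2000000.0 * 13)
R^4 = 4.48464e21 m^4
R_max = (4.48464e21)^(1/4) = 258780.7 m = 258.8 km

258.8 km


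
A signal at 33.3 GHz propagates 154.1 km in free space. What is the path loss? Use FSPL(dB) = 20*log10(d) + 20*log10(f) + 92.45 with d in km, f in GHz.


20*log10(154.1) = 43.76
20*log10(33.3) = 30.45
FSPL = 166.7 dB

166.7 dB


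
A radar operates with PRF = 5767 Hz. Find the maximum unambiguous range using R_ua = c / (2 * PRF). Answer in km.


R_ua = 3e8 / (2 * 5767) = 26010.1 m = 26.0 km

26.0 km


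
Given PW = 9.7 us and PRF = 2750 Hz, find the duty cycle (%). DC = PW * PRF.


DC = 9.7e-6 * 2750 * 100 = 2.67%

2.67%


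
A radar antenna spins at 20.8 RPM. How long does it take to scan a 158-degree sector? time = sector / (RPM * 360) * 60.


t = 158 / (20.8 * 360) * 60 = 1.27 s

1.27 s


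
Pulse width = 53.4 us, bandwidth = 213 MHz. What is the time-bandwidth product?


TBP = 53.4 * 213 = 11374.2

11374.2


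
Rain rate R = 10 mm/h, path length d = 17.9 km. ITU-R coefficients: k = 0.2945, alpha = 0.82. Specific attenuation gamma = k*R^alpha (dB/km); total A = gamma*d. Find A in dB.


gamma = 0.2945 * 10^0.82 = 1.945742 dB/km
A = 1.945742 * 17.9 = 34.83 dB

34.83 dB


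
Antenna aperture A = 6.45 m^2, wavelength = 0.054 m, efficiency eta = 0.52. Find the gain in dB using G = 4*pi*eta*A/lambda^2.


G_linear = 4*pi*0.52*6.45/0.054^2 = 14453.91
G_dB = 10*log10(14453.91) = 41.6 dB

41.6 dB


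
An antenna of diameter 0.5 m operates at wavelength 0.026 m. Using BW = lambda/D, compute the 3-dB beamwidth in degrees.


BW_rad = 0.026 / 0.5 = 0.052
BW_deg = 2.98 degrees

2.98 degrees


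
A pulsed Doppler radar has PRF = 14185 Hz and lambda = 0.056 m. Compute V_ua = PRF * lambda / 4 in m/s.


V_ua = 14185 * 0.056 / 4 = 198.6 m/s

198.6 m/s


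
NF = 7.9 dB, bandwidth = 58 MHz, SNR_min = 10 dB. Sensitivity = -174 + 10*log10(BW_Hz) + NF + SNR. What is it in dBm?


10*log10(58000000.0) = 77.63
S = -174 + 77.63 + 7.9 + 10 = -78.5 dBm

-78.5 dBm


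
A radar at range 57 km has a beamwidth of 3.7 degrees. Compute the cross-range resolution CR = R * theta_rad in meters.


BW_rad = 0.064577182
CR = 57000 * 0.064577182 = 3680.9 m

3680.9 m


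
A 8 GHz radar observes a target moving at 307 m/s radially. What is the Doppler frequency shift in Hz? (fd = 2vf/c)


fd = 2 * 307 * 8000000000.0 / 3e8 = 16373.3 Hz

16373.3 Hz


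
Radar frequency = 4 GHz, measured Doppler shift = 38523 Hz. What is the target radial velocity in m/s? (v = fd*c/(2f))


v = 38523 * 3e8 / (2 * 4000000000.0) = 1444.6 m/s

1444.6 m/s


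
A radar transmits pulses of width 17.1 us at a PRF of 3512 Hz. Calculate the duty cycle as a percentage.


DC = 17.1e-6 * 3512 * 100 = 6.01%

6.01%


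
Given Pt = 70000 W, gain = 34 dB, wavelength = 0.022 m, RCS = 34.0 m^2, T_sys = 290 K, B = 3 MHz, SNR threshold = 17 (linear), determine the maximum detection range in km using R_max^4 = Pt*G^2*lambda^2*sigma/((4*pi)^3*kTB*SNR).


G_lin = 10^(34/10) = 2511.886432
R^4 = 70000 * 2511.886432^2 * 0.022^2 * 34.0 / ((4*pi)^3 * 1.38e-23 * 290 * 3000000.0 * 17)
R^4 = 1.79451e19 m^4
R_max = (1.79451e19)^(1/4) = 65085.8 m = 65.1 km

65.1 km


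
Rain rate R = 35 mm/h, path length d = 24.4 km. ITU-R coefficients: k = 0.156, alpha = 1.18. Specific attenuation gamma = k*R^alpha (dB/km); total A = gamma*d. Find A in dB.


gamma = 0.156 * 35^1.18 = 10.354399 dB/km
A = 10.354399 * 24.4 = 252.65 dB

252.65 dB


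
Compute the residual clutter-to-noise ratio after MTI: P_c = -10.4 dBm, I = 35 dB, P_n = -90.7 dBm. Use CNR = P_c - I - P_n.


CNR = -10.4 - 35 - (-90.7) = 45.3 dB

45.3 dB


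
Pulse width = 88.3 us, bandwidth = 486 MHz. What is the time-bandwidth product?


TBP = 88.3 * 486 = 42913.8

42913.8


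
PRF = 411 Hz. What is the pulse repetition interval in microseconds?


PRI = 1/411 = 0.00243309 s = 2433.1 us

2433.1 us


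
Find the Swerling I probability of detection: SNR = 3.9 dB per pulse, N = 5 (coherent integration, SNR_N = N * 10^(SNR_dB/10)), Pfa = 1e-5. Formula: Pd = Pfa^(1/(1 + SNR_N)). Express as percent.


SNR_lin = 10^(3.9/10) = 2.45471
SNR_N = 5 * 2.45471 = 12.27355
1/(1 + SNR_N) = 1/13.27355 = 0.0753378
Pd = (1e-5)^0.0753378 = 0.42006
Pd = 42.0%

42.0%


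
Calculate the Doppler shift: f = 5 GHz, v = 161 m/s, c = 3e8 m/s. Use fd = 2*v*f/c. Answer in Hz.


fd = 2 * 161 * 5000000000.0 / 3e8 = 5366.7 Hz

5366.7 Hz


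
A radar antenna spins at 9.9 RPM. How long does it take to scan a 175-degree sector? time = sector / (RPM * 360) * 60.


t = 175 / (9.9 * 360) * 60 = 2.95 s

2.95 s


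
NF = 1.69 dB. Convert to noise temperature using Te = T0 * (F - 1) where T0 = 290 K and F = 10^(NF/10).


NF_lin = 10^(1.69/10) = 1.475707
Te = 290 * (1.475707 - 1) = 138.0 K

138.0 K


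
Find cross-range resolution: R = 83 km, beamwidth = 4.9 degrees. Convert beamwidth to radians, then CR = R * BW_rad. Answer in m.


BW_rad = 0.085521133
CR = 83000 * 0.085521133 = 7098.3 m

7098.3 m


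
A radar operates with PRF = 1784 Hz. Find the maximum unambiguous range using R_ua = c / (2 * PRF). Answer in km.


R_ua = 3e8 / (2 * 1784) = 84080.7 m = 84.1 km

84.1 km


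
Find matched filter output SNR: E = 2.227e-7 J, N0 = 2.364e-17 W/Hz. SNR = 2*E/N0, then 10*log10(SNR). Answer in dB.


SNR_lin = 2 * 2.227e-7 / 2.364e-17 = 1.884e10
SNR_dB = 10*log10(1.884e10) = 102.8 dB

102.8 dB


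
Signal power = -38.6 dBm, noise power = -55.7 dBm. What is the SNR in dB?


SNR = -38.6 - (-55.7) = 17.1 dB

17.1 dB


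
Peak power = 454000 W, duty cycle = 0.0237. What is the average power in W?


P_avg = 454000 * 0.0237 = 10759.8 W

10759.8 W


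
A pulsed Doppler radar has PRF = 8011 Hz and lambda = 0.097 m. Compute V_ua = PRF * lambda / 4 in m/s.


V_ua = 8011 * 0.097 / 4 = 194.3 m/s

194.3 m/s


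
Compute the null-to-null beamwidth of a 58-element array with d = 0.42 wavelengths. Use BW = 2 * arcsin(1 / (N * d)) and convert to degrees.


1/(N*d) = 1/(58*0.42) = 0.041051
BW = 2*arcsin(0.041051) = 4.7 degrees

4.7 degrees


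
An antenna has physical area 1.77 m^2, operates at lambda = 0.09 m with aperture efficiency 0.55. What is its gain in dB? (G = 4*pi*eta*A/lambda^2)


G_linear = 4*pi*0.55*1.77/0.09^2 = 1510.29
G_dB = 10*log10(1510.29) = 31.8 dB

31.8 dB


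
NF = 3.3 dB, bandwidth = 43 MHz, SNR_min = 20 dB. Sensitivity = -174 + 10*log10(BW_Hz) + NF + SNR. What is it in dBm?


10*log10(43000000.0) = 76.33
S = -174 + 76.33 + 3.3 + 20 = -74.4 dBm

-74.4 dBm


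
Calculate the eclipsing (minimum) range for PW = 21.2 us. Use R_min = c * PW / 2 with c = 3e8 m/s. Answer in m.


R_min = 3e8 * 21.2e-6 / 2 = 3180.0 m

3180.0 m


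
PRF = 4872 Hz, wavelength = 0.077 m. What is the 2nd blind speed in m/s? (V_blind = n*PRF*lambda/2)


V_blind = 2 * 4872 * 0.077 / 2 = 375.1 m/s

375.1 m/s


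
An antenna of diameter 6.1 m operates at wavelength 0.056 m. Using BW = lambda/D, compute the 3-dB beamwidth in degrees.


BW_rad = 0.056 / 6.1 = 0.00918
BW_deg = 0.53 degrees

0.53 degrees


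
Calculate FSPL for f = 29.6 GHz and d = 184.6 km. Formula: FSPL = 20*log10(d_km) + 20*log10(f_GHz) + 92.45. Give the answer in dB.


20*log10(184.6) = 45.32
20*log10(29.6) = 29.43
FSPL = 167.2 dB

167.2 dB


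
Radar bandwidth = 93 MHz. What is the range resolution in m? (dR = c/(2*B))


dR = 3e8 / (2 * 93000000.0) = 1.61 m

1.61 m


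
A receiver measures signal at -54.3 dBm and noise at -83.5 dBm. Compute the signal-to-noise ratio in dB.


SNR = -54.3 - (-83.5) = 29.2 dB

29.2 dB


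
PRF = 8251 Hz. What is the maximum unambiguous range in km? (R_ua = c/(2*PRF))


R_ua = 3e8 / (2 * 8251) = 18179.6 m = 18.2 km

18.2 km


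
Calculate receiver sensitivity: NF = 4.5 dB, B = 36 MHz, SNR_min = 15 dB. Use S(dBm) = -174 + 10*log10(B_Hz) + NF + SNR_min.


10*log10(36000000.0) = 75.56
S = -174 + 75.56 + 4.5 + 15 = -78.9 dBm

-78.9 dBm


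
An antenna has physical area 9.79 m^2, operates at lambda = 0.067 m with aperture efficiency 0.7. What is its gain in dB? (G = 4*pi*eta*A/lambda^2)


G_linear = 4*pi*0.7*9.79/0.067^2 = 19184.08
G_dB = 10*log10(19184.08) = 42.8 dB

42.8 dB


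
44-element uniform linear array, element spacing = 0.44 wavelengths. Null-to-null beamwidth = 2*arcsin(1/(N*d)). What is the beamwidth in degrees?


1/(N*d) = 1/(44*0.44) = 0.051653
BW = 2*arcsin(0.051653) = 5.9 degrees

5.9 degrees


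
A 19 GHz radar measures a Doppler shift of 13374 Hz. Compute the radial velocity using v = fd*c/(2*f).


v = 13374 * 3e8 / (2 * 19000000000.0) = 105.6 m/s

105.6 m/s


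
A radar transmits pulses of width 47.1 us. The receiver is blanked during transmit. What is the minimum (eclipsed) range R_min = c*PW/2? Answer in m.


R_min = 3e8 * 47.1e-6 / 2 = 7065.0 m

7065.0 m


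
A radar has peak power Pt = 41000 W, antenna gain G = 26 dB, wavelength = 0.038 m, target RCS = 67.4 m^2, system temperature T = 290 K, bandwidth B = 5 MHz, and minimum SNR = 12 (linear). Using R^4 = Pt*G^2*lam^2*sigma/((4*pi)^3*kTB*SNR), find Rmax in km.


G_lin = 10^(26/10) = 398.107171
R^4 = 41000 * 398.107171^2 * 0.038^2 * 67.4 / ((4*pi)^3 * 1.38e-23 * 290 * 5000000.0 * 12)
R^4 = 1.32725e18 m^4
R_max = (1.32725e18)^(1/4) = 33942.1 m = 33.9 km

33.9 km


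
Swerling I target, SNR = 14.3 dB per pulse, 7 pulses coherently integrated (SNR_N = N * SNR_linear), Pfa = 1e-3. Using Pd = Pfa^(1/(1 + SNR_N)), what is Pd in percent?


SNR_lin = 10^(14.3/10) = 26.91535
SNR_N = 7 * 26.91535 = 188.40745
1/(1 + SNR_N) = 1/189.40745 = 0.0052796
Pd = (1e-3)^0.0052796 = 0.96419
Pd = 96.4%

96.4%


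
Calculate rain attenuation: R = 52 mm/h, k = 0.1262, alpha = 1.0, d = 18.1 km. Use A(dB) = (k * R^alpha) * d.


gamma = 0.1262 * 52^1.0 = 6.5624 dB/km
A = 6.5624 * 18.1 = 118.78 dB

118.78 dB


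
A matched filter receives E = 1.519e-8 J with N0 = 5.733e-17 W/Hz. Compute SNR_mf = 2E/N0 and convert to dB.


SNR_lin = 2 * 1.519e-8 / 5.733e-17 = 5.299e8
SNR_dB = 10*log10(5.299e8) = 87.2 dB

87.2 dB


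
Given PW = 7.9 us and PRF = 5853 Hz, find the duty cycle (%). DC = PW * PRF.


DC = 7.9e-6 * 5853 * 100 = 4.62%

4.62%


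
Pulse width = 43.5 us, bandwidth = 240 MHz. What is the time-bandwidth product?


TBP = 43.5 * 240 = 10440.0

10440.0


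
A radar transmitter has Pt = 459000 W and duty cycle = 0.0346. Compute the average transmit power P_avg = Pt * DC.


P_avg = 459000 * 0.0346 = 15881.4 W

15881.4 W


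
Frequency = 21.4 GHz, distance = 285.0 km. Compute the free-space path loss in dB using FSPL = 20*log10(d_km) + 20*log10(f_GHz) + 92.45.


20*log10(285.0) = 49.1
20*log10(21.4) = 26.61
FSPL = 168.2 dB

168.2 dB


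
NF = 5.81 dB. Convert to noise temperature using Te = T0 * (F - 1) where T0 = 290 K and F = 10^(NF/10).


NF_lin = 10^(5.81/10) = 3.810658
Te = 290 * (3.810658 - 1) = 815.1 K

815.1 K


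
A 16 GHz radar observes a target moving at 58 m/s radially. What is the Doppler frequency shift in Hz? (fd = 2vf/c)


fd = 2 * 58 * 16000000000.0 / 3e8 = 6186.7 Hz

6186.7 Hz


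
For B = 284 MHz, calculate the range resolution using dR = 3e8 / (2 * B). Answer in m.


dR = 3e8 / (2 * 284000000.0) = 0.53 m

0.53 m


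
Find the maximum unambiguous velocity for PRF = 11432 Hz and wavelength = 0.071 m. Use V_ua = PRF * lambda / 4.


V_ua = 11432 * 0.071 / 4 = 202.9 m/s

202.9 m/s


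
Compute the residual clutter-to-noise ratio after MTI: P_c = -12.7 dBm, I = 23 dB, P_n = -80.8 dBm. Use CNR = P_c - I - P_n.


CNR = -12.7 - 23 - (-80.8) = 45.1 dB

45.1 dB


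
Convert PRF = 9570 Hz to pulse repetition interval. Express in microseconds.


PRI = 1/9570 = 0.0001044932 s = 104.5 us

104.5 us


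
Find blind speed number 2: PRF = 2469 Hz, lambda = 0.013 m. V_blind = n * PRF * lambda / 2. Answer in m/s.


V_blind = 2 * 2469 * 0.013 / 2 = 32.1 m/s

32.1 m/s


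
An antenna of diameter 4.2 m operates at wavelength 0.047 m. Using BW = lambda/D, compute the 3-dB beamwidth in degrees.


BW_rad = 0.047 / 4.2 = 0.01119
BW_deg = 0.64 degrees

0.64 degrees


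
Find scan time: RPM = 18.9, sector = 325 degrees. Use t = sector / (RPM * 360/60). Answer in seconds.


t = 325 / (18.9 * 360) * 60 = 2.87 s

2.87 s


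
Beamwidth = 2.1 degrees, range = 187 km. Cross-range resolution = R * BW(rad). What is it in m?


BW_rad = 0.036651914
CR = 187000 * 0.036651914 = 6853.9 m

6853.9 m


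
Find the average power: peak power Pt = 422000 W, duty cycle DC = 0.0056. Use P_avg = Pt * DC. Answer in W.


P_avg = 422000 * 0.0056 = 2363.2 W

2363.2 W


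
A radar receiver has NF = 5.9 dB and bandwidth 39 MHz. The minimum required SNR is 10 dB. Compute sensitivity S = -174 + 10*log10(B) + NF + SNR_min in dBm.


10*log10(39000000.0) = 75.91
S = -174 + 75.91 + 5.9 + 10 = -82.2 dBm

-82.2 dBm


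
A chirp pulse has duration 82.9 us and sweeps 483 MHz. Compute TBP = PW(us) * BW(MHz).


TBP = 82.9 * 483 = 40040.7

40040.7


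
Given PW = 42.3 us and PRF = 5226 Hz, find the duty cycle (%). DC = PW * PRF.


DC = 42.3e-6 * 5226 * 100 = 22.11%

22.11%


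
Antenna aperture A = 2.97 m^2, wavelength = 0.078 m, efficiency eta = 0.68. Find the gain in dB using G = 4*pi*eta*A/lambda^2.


G_linear = 4*pi*0.68*2.97/0.078^2 = 4171.44
G_dB = 10*log10(4171.44) = 36.2 dB

36.2 dB


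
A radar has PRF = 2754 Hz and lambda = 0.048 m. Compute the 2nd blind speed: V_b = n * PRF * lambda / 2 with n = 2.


V_blind = 2 * 2754 * 0.048 / 2 = 132.2 m/s

132.2 m/s


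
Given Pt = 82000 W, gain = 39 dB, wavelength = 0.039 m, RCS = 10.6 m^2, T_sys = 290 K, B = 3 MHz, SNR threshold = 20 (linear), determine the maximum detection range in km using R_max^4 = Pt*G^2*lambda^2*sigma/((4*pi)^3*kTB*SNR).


G_lin = 10^(39/10) = 7943.282347
R^4 = 82000 * 7943.282347^2 * 0.039^2 * 10.6 / ((4*pi)^3 * 1.38e-23 * 290 * 3000000.0 * 20)
R^4 = 1.75062e20 m^4
R_max = (1.75062e20)^(1/4) = 115026.5 m = 115.0 km

115.0 km


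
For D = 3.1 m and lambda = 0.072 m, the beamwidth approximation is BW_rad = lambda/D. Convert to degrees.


BW_rad = 0.072 / 3.1 = 0.023226
BW_deg = 1.33 degrees

1.33 degrees


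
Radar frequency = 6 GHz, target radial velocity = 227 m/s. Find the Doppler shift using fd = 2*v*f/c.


fd = 2 * 227 * 6000000000.0 / 3e8 = 9080.0 Hz

9080.0 Hz


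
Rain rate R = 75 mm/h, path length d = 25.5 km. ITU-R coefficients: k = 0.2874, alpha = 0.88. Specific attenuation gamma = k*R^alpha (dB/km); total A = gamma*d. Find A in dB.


gamma = 0.2874 * 75^0.88 = 12.83928 dB/km
A = 12.83928 * 25.5 = 327.4 dB

327.4 dB


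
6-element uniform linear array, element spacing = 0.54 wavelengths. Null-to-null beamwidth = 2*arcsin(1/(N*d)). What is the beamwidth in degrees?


1/(N*d) = 1/(6*0.54) = 0.308642
BW = 2*arcsin(0.308642) = 36.0 degrees

36.0 degrees


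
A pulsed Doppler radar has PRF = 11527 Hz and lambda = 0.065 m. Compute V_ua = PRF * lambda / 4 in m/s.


V_ua = 11527 * 0.065 / 4 = 187.3 m/s

187.3 m/s


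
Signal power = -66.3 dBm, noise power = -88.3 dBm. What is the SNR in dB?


SNR = -66.3 - (-88.3) = 22.0 dB

22.0 dB


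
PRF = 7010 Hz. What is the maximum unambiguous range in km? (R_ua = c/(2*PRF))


R_ua = 3e8 / (2 * 7010) = 21398.0 m = 21.4 km

21.4 km


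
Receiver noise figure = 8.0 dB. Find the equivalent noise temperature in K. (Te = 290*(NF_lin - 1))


NF_lin = 10^(8.0/10) = 6.309573
Te = 290 * (6.309573 - 1) = 1539.8 K

1539.8 K


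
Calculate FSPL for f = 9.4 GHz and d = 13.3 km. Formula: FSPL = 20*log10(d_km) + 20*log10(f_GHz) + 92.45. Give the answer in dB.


20*log10(13.3) = 22.48
20*log10(9.4) = 19.46
FSPL = 134.4 dB

134.4 dB


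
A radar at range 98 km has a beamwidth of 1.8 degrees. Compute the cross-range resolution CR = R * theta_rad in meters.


BW_rad = 0.031415927
CR = 98000 * 0.031415927 = 3078.8 m

3078.8 m


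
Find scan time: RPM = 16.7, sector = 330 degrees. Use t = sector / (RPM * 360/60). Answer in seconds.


t = 330 / (16.7 * 360) * 60 = 3.29 s

3.29 s


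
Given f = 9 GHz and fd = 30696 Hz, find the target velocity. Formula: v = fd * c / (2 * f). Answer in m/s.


v = 30696 * 3e8 / (2 * 9000000000.0) = 511.6 m/s

511.6 m/s


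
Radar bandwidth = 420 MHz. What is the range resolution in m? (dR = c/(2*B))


dR = 3e8 / (2 * 420000000.0) = 0.36 m

0.36 m


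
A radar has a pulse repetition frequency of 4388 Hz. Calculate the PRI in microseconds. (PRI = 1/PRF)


PRI = 1/4388 = 0.0002278943 s = 227.9 us

227.9 us


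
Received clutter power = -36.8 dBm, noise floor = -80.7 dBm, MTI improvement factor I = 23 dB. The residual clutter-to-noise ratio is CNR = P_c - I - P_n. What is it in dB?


CNR = -36.8 - 23 - (-80.7) = 20.9 dB

20.9 dB


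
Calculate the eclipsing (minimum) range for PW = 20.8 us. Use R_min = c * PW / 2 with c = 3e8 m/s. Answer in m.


R_min = 3e8 * 20.8e-6 / 2 = 3120.0 m

3120.0 m


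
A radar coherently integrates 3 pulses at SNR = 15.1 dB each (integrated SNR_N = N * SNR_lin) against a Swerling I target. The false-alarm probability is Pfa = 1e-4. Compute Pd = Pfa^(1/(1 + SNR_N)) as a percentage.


SNR_lin = 10^(15.1/10) = 32.35937
SNR_N = 3 * 32.35937 = 97.07811
1/(1 + SNR_N) = 1/98.07811 = 0.010196
Pd = (1e-4)^0.010196 = 0.91037
Pd = 91.0%

91.0%


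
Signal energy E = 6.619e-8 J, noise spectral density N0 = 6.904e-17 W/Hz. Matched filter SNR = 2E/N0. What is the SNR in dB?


SNR_lin = 2 * 6.619e-8 / 6.904e-17 = 1.917e9
SNR_dB = 10*log10(1.917e9) = 92.8 dB

92.8 dB


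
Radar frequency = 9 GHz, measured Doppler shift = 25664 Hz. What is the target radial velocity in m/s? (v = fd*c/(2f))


v = 25664 * 3e8 / (2 * 9000000000.0) = 427.7 m/s

427.7 m/s


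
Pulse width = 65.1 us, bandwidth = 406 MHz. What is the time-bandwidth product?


TBP = 65.1 * 406 = 26430.6

26430.6


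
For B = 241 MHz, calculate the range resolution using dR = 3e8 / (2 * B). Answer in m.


dR = 3e8 / (2 * 241000000.0) = 0.62 m

0.62 m


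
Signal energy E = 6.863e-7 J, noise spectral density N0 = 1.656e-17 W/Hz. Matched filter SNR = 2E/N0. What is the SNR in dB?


SNR_lin = 2 * 6.863e-7 / 1.656e-17 = 8.289e10
SNR_dB = 10*log10(8.289e10) = 109.2 dB

109.2 dB


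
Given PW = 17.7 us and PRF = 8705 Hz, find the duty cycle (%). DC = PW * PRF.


DC = 17.7e-6 * 8705 * 100 = 15.41%

15.41%


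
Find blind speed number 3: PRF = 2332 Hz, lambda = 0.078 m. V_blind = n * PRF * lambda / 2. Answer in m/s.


V_blind = 3 * 2332 * 0.078 / 2 = 272.8 m/s

272.8 m/s


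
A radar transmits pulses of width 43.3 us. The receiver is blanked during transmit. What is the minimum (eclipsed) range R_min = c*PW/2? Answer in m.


R_min = 3e8 * 43.3e-6 / 2 = 6495.0 m

6495.0 m


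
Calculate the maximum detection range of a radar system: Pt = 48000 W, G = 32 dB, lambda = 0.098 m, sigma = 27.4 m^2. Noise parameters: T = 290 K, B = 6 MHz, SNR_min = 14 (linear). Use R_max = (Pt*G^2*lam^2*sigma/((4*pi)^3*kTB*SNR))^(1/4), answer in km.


G_lin = 10^(32/10) = 1584.893192
R^4 = 48000 * 1584.893192^2 * 0.098^2 * 27.4 / ((4*pi)^3 * 1.38e-23 * 290 * 6000000.0 * 14)
R^4 = 4.75618e19 m^4
R_max = (4.75618e19)^(1/4) = 83045.2 m = 83.0 km

83.0 km


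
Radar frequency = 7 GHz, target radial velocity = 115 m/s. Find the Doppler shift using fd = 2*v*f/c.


fd = 2 * 115 * 7000000000.0 / 3e8 = 5366.7 Hz

5366.7 Hz


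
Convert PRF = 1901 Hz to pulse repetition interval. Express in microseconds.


PRI = 1/1901 = 0.0005260389 s = 526.0 us

526.0 us


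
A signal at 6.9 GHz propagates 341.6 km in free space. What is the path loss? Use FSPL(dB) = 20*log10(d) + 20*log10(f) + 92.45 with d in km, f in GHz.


20*log10(341.6) = 50.67
20*log10(6.9) = 16.78
FSPL = 159.9 dB

159.9 dB


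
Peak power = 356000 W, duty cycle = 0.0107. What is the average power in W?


P_avg = 356000 * 0.0107 = 3809.2 W

3809.2 W


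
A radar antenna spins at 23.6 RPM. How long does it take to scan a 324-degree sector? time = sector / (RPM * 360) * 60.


t = 324 / (23.6 * 360) * 60 = 2.29 s

2.29 s


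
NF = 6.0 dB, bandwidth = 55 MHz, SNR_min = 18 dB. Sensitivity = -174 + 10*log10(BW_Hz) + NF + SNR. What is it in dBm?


10*log10(55000000.0) = 77.4
S = -174 + 77.4 + 6.0 + 18 = -72.6 dBm

-72.6 dBm


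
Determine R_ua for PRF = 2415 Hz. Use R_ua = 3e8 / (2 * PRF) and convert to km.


R_ua = 3e8 / (2 * 2415) = 62111.8 m = 62.1 km

62.1 km


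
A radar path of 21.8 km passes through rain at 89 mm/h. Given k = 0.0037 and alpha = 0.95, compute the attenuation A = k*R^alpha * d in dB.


gamma = 0.0037 * 89^0.95 = 0.263101 dB/km
A = 0.263101 * 21.8 = 5.74 dB

5.74 dB


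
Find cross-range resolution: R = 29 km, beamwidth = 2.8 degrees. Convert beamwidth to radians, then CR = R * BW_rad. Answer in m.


BW_rad = 0.048869219
CR = 29000 * 0.048869219 = 1417.2 m

1417.2 m


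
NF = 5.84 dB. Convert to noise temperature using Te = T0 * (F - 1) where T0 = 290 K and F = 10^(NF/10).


NF_lin = 10^(5.84/10) = 3.837072
Te = 290 * (3.837072 - 1) = 822.8 K

822.8 K


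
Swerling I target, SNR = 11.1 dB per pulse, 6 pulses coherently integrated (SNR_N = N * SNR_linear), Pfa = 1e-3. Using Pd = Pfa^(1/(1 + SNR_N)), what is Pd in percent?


SNR_lin = 10^(11.1/10) = 12.8825
SNR_N = 6 * 12.8825 = 77.295
1/(1 + SNR_N) = 1/78.295 = 0.0127722
Pd = (1e-3)^0.0127722 = 0.91555
Pd = 91.6%

91.6%


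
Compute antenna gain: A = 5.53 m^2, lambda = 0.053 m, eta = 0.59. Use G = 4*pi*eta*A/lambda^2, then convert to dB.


G_linear = 4*pi*0.59*5.53/0.053^2 = 14596.05
G_dB = 10*log10(14596.05) = 41.6 dB

41.6 dB


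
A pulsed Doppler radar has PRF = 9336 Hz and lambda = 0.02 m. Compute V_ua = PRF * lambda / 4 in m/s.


V_ua = 9336 * 0.02 / 4 = 46.7 m/s

46.7 m/s


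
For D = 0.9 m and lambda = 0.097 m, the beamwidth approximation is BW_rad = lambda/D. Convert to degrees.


BW_rad = 0.097 / 0.9 = 0.107778
BW_deg = 6.18 degrees

6.18 degrees


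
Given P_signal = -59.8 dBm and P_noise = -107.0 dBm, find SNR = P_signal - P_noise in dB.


SNR = -59.8 - (-107.0) = 47.2 dB

47.2 dB


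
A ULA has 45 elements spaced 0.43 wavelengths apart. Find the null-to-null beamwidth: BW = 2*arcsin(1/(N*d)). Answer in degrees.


1/(N*d) = 1/(45*0.43) = 0.05168
BW = 2*arcsin(0.05168) = 5.9 degrees

5.9 degrees


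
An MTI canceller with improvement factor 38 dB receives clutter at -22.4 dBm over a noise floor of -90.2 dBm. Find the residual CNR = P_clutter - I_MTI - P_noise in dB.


CNR = -22.4 - 38 - (-90.2) = 29.8 dB

29.8 dB


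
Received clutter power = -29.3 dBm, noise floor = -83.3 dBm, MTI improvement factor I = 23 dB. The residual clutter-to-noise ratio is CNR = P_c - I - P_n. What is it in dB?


CNR = -29.3 - 23 - (-83.3) = 31.0 dB

31.0 dB


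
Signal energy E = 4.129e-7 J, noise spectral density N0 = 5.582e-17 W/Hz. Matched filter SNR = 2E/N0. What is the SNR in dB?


SNR_lin = 2 * 4.129e-7 / 5.582e-17 = 1.479e10
SNR_dB = 10*log10(1.479e10) = 101.7 dB

101.7 dB


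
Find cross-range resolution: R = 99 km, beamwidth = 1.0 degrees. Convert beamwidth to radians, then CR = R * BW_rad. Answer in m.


BW_rad = 0.017453293
CR = 99000 * 0.017453293 = 1727.9 m

1727.9 m


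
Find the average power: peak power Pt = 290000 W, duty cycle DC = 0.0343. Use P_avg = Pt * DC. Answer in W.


P_avg = 290000 * 0.0343 = 9947.0 W

9947.0 W


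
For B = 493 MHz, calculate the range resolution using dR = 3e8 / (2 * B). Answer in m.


dR = 3e8 / (2 * 493000000.0) = 0.3 m

0.3 m


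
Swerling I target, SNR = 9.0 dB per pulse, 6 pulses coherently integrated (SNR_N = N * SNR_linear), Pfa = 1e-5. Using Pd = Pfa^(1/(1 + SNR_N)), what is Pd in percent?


SNR_lin = 10^(9.0/10) = 7.94328
SNR_N = 6 * 7.94328 = 47.65968
1/(1 + SNR_N) = 1/48.65968 = 0.0205509
Pd = (1e-5)^0.0205509 = 0.78931
Pd = 78.9%

78.9%


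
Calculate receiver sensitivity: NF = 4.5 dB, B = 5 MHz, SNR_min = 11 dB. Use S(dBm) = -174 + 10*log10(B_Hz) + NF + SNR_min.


10*log10(5000000.0) = 66.99
S = -174 + 66.99 + 4.5 + 11 = -91.5 dBm

-91.5 dBm


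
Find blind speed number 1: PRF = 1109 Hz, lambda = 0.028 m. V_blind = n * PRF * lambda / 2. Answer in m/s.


V_blind = 1 * 1109 * 0.028 / 2 = 15.5 m/s

15.5 m/s


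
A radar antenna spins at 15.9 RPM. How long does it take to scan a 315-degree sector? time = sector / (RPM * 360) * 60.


t = 315 / (15.9 * 360) * 60 = 3.3 s

3.3 s


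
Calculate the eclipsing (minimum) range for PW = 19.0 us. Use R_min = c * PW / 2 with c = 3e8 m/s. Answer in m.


R_min = 3e8 * 19.0e-6 / 2 = 2850.0 m

2850.0 m


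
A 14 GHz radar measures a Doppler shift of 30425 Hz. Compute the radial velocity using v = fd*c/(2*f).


v = 30425 * 3e8 / (2 * 14000000000.0) = 326.0 m/s

326.0 m/s


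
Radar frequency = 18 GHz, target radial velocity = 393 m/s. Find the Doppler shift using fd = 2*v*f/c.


fd = 2 * 393 * 18000000000.0 / 3e8 = 47160.0 Hz

47160.0 Hz


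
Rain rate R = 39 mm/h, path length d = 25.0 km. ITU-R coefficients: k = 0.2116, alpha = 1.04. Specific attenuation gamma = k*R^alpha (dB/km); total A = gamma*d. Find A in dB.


gamma = 0.2116 * 39^1.04 = 9.554828 dB/km
A = 9.554828 * 25.0 = 238.87 dB

238.87 dB


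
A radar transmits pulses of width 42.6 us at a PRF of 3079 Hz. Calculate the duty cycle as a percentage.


DC = 42.6e-6 * 3079 * 100 = 13.12%

13.12%


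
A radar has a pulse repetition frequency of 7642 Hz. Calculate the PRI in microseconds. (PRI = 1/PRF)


PRI = 1/7642 = 0.0001308558 s = 130.9 us

130.9 us


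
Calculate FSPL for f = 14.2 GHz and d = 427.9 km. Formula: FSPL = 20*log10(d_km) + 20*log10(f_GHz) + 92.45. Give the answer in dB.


20*log10(427.9) = 52.63
20*log10(14.2) = 23.05
FSPL = 168.1 dB

168.1 dB


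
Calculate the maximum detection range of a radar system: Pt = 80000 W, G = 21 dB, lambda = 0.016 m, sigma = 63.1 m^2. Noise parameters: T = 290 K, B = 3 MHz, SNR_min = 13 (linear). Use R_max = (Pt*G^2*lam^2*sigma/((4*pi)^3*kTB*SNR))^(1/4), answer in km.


G_lin = 10^(21/10) = 125.892541
R^4 = 80000 * 125.892541^2 * 0.016^2 * 63.1 / ((4*pi)^3 * 1.38e-23 * 290 * 3000000.0 * 13)
R^4 = 6.61284e16 m^4
R_max = (6.61284e16)^(1/4) = 16036.0 m = 16.0 km

16.0 km


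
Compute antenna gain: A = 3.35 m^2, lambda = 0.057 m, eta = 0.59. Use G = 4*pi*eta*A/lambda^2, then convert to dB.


G_linear = 4*pi*0.59*3.35/0.057^2 = 7644.64
G_dB = 10*log10(7644.64) = 38.8 dB

38.8 dB


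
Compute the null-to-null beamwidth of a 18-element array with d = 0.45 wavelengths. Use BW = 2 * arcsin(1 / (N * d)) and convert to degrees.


1/(N*d) = 1/(18*0.45) = 0.123457
BW = 2*arcsin(0.123457) = 14.2 degrees

14.2 degrees


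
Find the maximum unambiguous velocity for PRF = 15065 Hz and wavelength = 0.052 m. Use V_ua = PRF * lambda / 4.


V_ua = 15065 * 0.052 / 4 = 195.8 m/s

195.8 m/s


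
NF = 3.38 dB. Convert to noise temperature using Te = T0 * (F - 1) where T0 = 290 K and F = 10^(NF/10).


NF_lin = 10^(3.38/10) = 2.17771
Te = 290 * (2.17771 - 1) = 341.5 K

341.5 K


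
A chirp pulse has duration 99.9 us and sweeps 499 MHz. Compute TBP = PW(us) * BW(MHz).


TBP = 99.9 * 499 = 49850.1

49850.1


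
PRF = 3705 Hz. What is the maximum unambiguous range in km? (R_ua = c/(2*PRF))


R_ua = 3e8 / (2 * 3705) = 40485.8 m = 40.5 km

40.5 km


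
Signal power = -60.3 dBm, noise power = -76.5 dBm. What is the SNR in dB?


SNR = -60.3 - (-76.5) = 16.2 dB

16.2 dB


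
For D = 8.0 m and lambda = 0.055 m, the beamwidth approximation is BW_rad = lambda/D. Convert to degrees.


BW_rad = 0.055 / 8.0 = 0.006875
BW_deg = 0.39 degrees

0.39 degrees


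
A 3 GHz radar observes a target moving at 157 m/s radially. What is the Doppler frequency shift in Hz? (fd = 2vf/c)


fd = 2 * 157 * 3000000000.0 / 3e8 = 3140.0 Hz

3140.0 Hz


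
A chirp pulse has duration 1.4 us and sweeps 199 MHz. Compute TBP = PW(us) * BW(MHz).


TBP = 1.4 * 199 = 278.6

278.6


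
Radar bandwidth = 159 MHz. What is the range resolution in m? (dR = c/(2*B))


dR = 3e8 / (2 * 159000000.0) = 0.94 m

0.94 m


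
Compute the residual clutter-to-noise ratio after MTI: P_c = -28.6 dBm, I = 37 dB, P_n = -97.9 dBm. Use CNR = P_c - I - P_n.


CNR = -28.6 - 37 - (-97.9) = 32.3 dB

32.3 dB


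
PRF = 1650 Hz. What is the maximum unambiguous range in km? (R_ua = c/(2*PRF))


R_ua = 3e8 / (2 * 1650) = 90909.1 m = 90.9 km

90.9 km


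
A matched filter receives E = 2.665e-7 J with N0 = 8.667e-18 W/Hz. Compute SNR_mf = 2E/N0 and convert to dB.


SNR_lin = 2 * 2.665e-7 / 8.667e-18 = 6.15e10
SNR_dB = 10*log10(6.15e10) = 107.9 dB

107.9 dB


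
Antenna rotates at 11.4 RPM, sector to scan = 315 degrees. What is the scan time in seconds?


t = 315 / (11.4 * 360) * 60 = 4.61 s

4.61 s


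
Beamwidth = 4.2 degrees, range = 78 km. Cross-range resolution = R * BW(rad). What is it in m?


BW_rad = 0.073303829
CR = 78000 * 0.073303829 = 5717.7 m

5717.7 m


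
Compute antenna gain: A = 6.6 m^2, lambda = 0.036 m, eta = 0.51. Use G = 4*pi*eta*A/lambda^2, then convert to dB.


G_linear = 4*pi*0.51*6.6/0.036^2 = 32637.66
G_dB = 10*log10(32637.66) = 45.1 dB

45.1 dB


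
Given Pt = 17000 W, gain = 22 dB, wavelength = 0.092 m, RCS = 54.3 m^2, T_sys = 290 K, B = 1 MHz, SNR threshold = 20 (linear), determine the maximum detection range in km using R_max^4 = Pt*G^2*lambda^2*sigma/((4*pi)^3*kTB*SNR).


G_lin = 10^(22/10) = 158.489319
R^4 = 17000 * 158.489319^2 * 0.092^2 * 54.3 / ((4*pi)^3 * 1.38e-23 * 290 * 1000000.0 * 20)
R^4 = 1.23563e18 m^4
R_max = (1.23563e18)^(1/4) = 33340.5 m = 33.3 km

33.3 km


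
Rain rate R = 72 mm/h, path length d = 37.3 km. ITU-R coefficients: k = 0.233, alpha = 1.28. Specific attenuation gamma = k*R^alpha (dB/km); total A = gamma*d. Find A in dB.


gamma = 0.233 * 72^1.28 = 55.557349 dB/km
A = 55.557349 * 37.3 = 2072.29 dB

2072.29 dB


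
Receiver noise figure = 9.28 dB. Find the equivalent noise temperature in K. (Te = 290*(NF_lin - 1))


NF_lin = 10^(9.28/10) = 8.472274
Te = 290 * (8.472274 - 1) = 2167.0 K

2167.0 K


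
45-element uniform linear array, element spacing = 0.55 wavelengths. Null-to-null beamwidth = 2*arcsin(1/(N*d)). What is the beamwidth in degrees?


1/(N*d) = 1/(45*0.55) = 0.040404
BW = 2*arcsin(0.040404) = 4.6 degrees

4.6 degrees


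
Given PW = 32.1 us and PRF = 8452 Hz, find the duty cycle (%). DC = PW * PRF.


DC = 32.1e-6 * 8452 * 100 = 27.13%

27.13%


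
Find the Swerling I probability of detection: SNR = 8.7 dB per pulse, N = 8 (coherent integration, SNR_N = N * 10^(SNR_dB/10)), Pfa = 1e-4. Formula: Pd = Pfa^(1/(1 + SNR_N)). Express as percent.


SNR_lin = 10^(8.7/10) = 7.4131
SNR_N = 8 * 7.4131 = 59.3048
1/(1 + SNR_N) = 1/60.3048 = 0.0165824
Pd = (1e-4)^0.0165824 = 0.85836
Pd = 85.8%

85.8%


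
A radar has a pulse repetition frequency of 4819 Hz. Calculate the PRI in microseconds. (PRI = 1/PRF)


PRI = 1/4819 = 0.0002075119 s = 207.5 us

207.5 us


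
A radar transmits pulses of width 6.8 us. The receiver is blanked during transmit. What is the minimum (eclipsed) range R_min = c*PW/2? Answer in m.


R_min = 3e8 * 6.8e-6 / 2 = 1020.0 m

1020.0 m


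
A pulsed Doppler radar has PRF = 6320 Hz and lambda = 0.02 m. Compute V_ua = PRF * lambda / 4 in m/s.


V_ua = 6320 * 0.02 / 4 = 31.6 m/s

31.6 m/s


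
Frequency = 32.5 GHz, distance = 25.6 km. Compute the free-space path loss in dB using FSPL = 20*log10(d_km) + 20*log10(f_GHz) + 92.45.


20*log10(25.6) = 28.16
20*log10(32.5) = 30.24
FSPL = 150.9 dB

150.9 dB


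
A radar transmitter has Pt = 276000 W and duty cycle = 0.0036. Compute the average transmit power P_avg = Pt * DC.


P_avg = 276000 * 0.0036 = 993.6 W

993.6 W


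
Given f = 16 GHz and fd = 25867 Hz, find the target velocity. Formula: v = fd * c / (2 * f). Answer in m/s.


v = 25867 * 3e8 / (2 * 16000000000.0) = 242.5 m/s

242.5 m/s


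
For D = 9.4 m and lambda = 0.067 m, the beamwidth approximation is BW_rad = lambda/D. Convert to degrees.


BW_rad = 0.067 / 9.4 = 0.007128
BW_deg = 0.41 degrees

0.41 degrees


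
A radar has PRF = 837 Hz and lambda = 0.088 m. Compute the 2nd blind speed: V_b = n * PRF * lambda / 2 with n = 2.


V_blind = 2 * 837 * 0.088 / 2 = 73.7 m/s

73.7 m/s


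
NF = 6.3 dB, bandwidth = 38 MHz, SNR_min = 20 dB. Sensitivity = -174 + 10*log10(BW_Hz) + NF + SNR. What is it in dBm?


10*log10(38000000.0) = 75.8
S = -174 + 75.8 + 6.3 + 20 = -71.9 dBm

-71.9 dBm


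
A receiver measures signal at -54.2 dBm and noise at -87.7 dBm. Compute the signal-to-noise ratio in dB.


SNR = -54.2 - (-87.7) = 33.5 dB

33.5 dB


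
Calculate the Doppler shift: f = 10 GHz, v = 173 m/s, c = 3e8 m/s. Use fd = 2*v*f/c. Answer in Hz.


fd = 2 * 173 * 10000000000.0 / 3e8 = 11533.3 Hz

11533.3 Hz


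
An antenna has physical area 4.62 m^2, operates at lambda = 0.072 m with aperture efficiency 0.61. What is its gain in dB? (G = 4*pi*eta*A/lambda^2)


G_linear = 4*pi*0.61*4.62/0.072^2 = 6831.51
G_dB = 10*log10(6831.51) = 38.3 dB

38.3 dB


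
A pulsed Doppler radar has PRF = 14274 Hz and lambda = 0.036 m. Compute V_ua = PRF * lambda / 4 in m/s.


V_ua = 14274 * 0.036 / 4 = 128.5 m/s

128.5 m/s


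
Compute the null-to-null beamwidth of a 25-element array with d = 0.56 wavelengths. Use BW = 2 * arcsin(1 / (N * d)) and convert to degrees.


1/(N*d) = 1/(25*0.56) = 0.071429
BW = 2*arcsin(0.071429) = 8.2 degrees

8.2 degrees


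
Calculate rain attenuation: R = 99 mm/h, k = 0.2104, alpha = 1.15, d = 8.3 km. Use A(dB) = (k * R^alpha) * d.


gamma = 0.2104 * 99^1.15 = 41.497909 dB/km
A = 41.497909 * 8.3 = 344.43 dB

344.43 dB


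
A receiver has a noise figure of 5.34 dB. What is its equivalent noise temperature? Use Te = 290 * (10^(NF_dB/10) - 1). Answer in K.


NF_lin = 10^(5.34/10) = 3.419794
Te = 290 * (3.419794 - 1) = 701.7 K

701.7 K


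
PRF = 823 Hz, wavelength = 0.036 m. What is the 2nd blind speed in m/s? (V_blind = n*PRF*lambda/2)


V_blind = 2 * 823 * 0.036 / 2 = 29.6 m/s

29.6 m/s


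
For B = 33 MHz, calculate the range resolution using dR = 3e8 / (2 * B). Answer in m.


dR = 3e8 / (2 * 33000000.0) = 4.55 m

4.55 m


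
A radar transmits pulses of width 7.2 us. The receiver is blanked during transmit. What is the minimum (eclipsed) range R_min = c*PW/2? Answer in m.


R_min = 3e8 * 7.2e-6 / 2 = 1080.0 m

1080.0 m


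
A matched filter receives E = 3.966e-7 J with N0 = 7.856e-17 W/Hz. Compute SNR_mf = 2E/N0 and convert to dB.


SNR_lin = 2 * 3.966e-7 / 7.856e-17 = 1.01e10
SNR_dB = 10*log10(1.01e10) = 100.0 dB

100.0 dB


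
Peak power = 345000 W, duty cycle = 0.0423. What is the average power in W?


P_avg = 345000 * 0.0423 = 14593.5 W

14593.5 W


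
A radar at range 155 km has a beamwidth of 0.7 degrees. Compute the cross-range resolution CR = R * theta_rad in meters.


BW_rad = 0.012217305
CR = 155000 * 0.012217305 = 1893.7 m

1893.7 m


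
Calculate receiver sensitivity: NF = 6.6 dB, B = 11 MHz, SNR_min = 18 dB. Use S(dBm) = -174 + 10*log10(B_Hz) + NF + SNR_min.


10*log10(11000000.0) = 70.41
S = -174 + 70.41 + 6.6 + 18 = -79.0 dBm

-79.0 dBm


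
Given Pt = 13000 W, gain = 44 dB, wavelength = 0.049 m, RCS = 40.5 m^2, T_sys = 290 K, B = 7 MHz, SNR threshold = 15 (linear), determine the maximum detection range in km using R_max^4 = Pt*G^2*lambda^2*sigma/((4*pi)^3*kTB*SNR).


G_lin = 10^(44/10) = 25118.864315
R^4 = 13000 * 25118.864315^2 * 0.049^2 * 40.5 / ((4*pi)^3 * 1.38e-23 * 290 * 7000000.0 * 15)
R^4 = 9.56521e20 m^4
R_max = (9.56521e20)^(1/4) = 175862.7 m = 175.9 km

175.9 km
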